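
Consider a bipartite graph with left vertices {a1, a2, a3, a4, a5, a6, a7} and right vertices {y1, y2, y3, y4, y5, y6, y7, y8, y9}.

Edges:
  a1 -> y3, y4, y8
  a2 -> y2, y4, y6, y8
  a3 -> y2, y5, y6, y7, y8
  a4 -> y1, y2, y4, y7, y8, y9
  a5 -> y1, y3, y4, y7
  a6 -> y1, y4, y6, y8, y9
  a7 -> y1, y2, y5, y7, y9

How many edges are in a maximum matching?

7

For example, pair a1–y8, a2–y2, a3–y6, a4–y4, a5–y3, a6–y9, a7–y7.
All 7 left vertices are matched, so no larger matching exists.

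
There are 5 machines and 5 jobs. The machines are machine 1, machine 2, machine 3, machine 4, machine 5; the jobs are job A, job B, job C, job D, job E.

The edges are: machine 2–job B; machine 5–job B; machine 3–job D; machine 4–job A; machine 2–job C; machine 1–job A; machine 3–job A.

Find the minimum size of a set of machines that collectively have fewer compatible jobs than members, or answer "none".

2

Take S = {machine 1, machine 4}. Its neighbourhood is {job A}, so |N(S)| = 1 < |S| = 2.
No single vertex violates Hall's condition since each has at least one neighbour, so 2 is the minimum.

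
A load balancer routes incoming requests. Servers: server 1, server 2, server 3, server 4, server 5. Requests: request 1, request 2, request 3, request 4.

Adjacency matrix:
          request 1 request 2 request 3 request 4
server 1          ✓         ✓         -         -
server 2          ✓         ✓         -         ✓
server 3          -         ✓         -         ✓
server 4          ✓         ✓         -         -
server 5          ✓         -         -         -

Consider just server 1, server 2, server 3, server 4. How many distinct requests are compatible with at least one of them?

The union of neighbours of {server 1, server 2, server 3, server 4} is {request 1, request 2, request 4}, which has 3 elements.
Since |N(S)| = 3 < |S| = 4, Hall's condition fails for this subset.

3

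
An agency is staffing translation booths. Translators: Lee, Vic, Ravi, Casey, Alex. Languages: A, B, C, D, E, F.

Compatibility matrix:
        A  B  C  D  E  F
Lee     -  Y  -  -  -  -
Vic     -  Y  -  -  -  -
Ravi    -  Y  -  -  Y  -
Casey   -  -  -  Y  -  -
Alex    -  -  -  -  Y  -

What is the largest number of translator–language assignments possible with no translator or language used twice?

3

A valid assignment of size 3: Lee→B, Ravi→E, Casey→D.
The set {Lee, Vic, Ravi, Alex} has only 2 neighbours ({B, E}), so by Hall's theorem at most 3 of the 5 translators can be matched.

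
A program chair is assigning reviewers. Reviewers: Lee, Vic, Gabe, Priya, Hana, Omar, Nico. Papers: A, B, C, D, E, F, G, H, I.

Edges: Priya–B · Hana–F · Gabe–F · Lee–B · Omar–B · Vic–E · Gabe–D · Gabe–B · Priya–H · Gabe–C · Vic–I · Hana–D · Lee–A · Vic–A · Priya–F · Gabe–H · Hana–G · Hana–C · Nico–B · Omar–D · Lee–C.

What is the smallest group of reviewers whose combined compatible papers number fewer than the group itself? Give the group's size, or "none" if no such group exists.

none

A matching saturating every reviewer exists, for instance Lee→A, Vic→I, Gabe→H, Priya→F, Hana→C, Omar→D, Nico→B.
By Hall's marriage theorem, this means |N(S)| ≥ |S| for every subset S, so no violating subset exists.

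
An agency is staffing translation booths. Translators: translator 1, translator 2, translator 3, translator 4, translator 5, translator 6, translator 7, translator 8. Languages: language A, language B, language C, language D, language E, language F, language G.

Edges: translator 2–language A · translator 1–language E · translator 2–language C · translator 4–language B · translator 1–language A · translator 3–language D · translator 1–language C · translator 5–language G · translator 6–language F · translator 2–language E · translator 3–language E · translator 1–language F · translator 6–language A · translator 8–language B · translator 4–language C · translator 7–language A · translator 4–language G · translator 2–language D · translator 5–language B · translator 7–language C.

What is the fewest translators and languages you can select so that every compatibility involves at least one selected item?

7

{language A, language B, language C, language D, language E, language F, language G} is a vertex cover of size 7: every edge has an endpoint in this set.
No smaller cover exists because translator 1–language E, translator 2–language C, translator 3–language D, translator 4–language G, translator 5–language B, translator 6–language F, translator 7–language A is a matching of size 7, and a cover must include an endpoint of each of these disjoint edges (König's theorem).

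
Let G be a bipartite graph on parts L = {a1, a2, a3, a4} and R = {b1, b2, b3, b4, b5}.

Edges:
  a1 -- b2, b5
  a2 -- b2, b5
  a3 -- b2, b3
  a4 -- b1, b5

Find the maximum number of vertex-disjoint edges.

A valid assignment of size 4: a1–b2, a2–b5, a3–b3, a4–b1.
This saturates every left vertex, so 4 is the maximum.

4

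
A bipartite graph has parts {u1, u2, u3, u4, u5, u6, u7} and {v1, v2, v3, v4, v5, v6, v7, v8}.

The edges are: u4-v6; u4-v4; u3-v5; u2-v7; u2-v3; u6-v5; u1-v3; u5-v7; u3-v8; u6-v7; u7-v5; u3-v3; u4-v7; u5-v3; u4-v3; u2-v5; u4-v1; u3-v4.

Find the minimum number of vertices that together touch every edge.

5

A maximum matching has 5 edges (e.g. u1–v3, u2–v5, u3–v8, u4–v6, u5–v7).
By König's theorem the minimum vertex cover has the same size. One such cover is {u3, u4, v3, v5, v7}.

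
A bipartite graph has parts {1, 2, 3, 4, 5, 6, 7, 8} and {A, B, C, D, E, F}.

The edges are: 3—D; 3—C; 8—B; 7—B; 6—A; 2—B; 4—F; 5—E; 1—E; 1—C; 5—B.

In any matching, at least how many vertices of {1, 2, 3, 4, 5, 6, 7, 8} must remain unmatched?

2

One maximum matching: 1–C, 2–B, 3–D, 4–F, 5–E, 6–A.
The set {2, 7, 8} has only 1 neighbour ({B}), so by Hall's theorem at most 6 of the 8 left vertices can be matched.
That matches 6 of the 8, leaving 2 unmatched; no matching can do better.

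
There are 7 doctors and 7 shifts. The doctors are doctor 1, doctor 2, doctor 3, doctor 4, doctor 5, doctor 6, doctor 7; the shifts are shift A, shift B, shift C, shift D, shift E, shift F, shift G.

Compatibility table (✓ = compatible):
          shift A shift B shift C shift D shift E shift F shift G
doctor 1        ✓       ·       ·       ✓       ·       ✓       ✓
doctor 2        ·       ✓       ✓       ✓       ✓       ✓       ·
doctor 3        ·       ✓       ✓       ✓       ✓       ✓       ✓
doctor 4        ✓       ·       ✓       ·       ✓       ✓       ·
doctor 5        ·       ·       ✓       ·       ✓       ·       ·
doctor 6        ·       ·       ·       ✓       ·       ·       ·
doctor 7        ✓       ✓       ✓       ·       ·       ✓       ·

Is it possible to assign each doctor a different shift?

For example, pair doctor 1→shift A, doctor 2→shift B, doctor 3→shift G, doctor 4→shift E, doctor 5→shift C, doctor 6→shift D, doctor 7→shift F.
Every doctor is matched, so this is a perfect matching.

Yes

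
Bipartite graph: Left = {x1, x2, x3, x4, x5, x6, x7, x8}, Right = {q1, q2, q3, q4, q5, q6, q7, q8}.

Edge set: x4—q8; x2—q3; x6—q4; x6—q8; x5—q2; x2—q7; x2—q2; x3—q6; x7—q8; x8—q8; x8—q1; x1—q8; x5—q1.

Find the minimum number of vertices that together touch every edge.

A maximum matching has 6 edges (e.g. x1–q8, x2–q7, x3–q6, x5–q2, x6–q4, x8–q1).
By König's theorem the minimum vertex cover has the same size. One such cover is {x2, x3, x5, x6, x8, q8}.

6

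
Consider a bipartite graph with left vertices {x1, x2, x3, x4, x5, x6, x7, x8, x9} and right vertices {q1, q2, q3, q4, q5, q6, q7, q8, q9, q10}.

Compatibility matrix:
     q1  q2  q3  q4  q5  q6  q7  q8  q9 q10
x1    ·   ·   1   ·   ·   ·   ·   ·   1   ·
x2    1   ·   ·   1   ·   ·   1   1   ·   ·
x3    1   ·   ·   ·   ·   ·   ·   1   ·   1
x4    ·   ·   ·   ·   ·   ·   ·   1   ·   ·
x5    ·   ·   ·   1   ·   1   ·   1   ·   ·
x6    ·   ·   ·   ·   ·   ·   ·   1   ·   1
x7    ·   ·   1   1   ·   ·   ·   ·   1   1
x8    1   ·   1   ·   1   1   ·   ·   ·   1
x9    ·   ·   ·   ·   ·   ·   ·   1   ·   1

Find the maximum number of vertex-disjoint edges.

8

For example, pair x1–q3, x2–q7, x3–q1, x4–q8, x5–q4, x6–q10, x7–q9, x8–q6.
The set {x4, x6, x9} has only 2 neighbours ({q10, q8}), so by Hall's theorem at most 8 of the 9 left vertices can be matched.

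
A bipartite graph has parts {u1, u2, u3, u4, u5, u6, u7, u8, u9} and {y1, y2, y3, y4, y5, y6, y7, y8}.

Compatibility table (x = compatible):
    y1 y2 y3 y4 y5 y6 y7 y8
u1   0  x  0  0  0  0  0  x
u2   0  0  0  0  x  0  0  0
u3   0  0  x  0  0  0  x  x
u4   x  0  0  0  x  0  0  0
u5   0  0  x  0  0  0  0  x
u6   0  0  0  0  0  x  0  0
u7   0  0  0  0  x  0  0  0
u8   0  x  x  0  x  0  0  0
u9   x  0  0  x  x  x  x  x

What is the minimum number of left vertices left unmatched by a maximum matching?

1

One maximum matching: u1–y2, u2–y5, u3–y7, u4–y1, u5–y8, u6–y6, u8–y3, u9–y4.
The set {u2, u7} has only 1 neighbour ({y5}), so by Hall's theorem at most 8 of the 9 left vertices can be matched.
That matches 8 of the 9, leaving 1 unmatched; no matching can do better.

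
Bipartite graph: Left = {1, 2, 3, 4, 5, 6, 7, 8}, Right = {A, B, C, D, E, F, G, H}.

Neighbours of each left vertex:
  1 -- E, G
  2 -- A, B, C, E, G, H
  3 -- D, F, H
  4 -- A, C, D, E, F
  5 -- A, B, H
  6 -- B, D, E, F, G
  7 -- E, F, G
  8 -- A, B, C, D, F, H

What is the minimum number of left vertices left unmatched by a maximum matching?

0

A valid assignment of size 8: 1→E, 2→G, 3→D, 4→C, 5→H, 6→B, 7→F, 8→A.
All 8 left vertices are matched, so no larger matching exists.
That matches 8 of the 8, leaving 0 unmatched; no matching can do better.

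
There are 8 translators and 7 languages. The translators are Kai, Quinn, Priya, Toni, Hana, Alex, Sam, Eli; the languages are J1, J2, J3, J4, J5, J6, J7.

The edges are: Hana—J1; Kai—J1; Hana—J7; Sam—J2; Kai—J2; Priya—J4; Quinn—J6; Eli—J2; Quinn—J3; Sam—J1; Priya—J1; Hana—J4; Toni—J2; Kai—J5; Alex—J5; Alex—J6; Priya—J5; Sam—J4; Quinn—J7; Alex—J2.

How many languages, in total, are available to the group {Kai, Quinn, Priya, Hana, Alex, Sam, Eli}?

7

The union of neighbours of {Kai, Quinn, Priya, Hana, Alex, Sam, Eli} is {J1, J2, J3, J4, J5, J6, J7}, which has 7 elements.
Since |N(S)| = 7 ≥ |S| = 7, Hall's condition holds for this subset.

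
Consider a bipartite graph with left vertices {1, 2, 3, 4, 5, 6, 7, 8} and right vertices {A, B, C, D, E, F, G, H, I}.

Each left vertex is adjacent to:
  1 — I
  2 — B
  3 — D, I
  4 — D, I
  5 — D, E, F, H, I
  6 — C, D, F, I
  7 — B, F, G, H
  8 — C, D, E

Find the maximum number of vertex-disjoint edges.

One maximum matching: 1-I, 2-B, 3-D, 5-H, 6-C, 7-F, 8-E.
The set {1, 3, 4} has only 2 neighbours ({D, I}), so by Hall's theorem at most 7 of the 8 left vertices can be matched.

7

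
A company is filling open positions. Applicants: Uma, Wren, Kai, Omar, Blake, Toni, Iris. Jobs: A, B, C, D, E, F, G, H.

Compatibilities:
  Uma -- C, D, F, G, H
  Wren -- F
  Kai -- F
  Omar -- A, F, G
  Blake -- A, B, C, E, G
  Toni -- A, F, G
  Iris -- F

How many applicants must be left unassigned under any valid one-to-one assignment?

One maximum matching: Uma-H, Wren-F, Omar-A, Blake-E, Toni-G.
The set {Wren, Kai, Iris} has only 1 neighbour ({F}), so by Hall's theorem at most 5 of the 7 applicants can be matched.
That matches 5 of the 7, leaving 2 unmatched; no matching can do better.

2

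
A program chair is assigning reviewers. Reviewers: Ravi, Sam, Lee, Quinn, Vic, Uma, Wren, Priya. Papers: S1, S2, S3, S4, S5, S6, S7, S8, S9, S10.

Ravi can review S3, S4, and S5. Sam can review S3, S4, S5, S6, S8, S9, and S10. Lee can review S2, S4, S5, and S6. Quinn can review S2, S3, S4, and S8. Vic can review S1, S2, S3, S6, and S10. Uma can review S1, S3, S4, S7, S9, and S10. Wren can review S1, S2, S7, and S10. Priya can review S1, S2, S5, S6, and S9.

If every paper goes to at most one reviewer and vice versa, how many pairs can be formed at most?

One maximum matching: Ravi→S5, Sam→S9, Lee→S4, Quinn→S3, Vic→S6, Uma→S7, Wren→S10, Priya→S2.
All 8 reviewers are matched, so no larger matching exists.

8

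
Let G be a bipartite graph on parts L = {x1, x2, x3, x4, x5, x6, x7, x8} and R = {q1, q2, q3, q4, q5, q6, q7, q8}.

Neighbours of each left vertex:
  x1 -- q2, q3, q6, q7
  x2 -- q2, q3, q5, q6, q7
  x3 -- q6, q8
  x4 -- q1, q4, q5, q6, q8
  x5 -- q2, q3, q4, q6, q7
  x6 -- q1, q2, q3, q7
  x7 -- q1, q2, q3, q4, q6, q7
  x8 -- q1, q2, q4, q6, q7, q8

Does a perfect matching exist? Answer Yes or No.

Yes

A valid assignment of size 8: x1→q3, x2→q5, x3→q8, x4→q1, x5→q7, x6→q2, x7→q4, x8→q6.
All 8 left vertices are covered.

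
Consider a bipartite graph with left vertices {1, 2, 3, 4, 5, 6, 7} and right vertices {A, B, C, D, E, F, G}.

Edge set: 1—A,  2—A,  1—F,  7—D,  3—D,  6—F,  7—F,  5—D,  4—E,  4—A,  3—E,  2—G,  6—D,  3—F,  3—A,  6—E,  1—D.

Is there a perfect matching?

The set {1, 3, 4, 5, 6, 7} has only 4 neighbours ({A, D, E, F}), so by Hall's theorem at most 5 of the 7 left vertices can be matched.
Hence no matching covers every left vertex.

No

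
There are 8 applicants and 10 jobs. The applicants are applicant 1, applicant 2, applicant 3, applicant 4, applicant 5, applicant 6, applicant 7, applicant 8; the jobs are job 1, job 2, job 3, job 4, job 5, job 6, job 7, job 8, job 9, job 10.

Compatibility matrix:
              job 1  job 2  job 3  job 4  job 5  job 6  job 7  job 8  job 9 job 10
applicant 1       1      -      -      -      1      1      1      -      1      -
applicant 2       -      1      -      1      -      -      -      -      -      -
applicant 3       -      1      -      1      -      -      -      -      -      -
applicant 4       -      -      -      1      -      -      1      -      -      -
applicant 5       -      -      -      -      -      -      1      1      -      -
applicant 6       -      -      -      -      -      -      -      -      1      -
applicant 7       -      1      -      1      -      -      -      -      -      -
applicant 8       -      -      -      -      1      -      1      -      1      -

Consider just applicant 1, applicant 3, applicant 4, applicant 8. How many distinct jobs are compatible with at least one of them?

The union of neighbours of {applicant 1, applicant 3, applicant 4, applicant 8} is {job 1, job 2, job 4, job 5, job 6, job 7, job 9}, which has 7 elements.
Since |N(S)| = 7 ≥ |S| = 4, Hall's condition holds for this subset.

7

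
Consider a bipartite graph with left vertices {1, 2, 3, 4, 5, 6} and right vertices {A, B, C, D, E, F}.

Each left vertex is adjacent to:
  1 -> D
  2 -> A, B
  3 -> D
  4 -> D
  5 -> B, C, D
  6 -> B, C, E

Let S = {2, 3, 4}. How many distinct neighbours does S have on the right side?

The union of neighbours of {2, 3, 4} is {A, B, D}, which has 3 elements.
Since |N(S)| = 3 ≥ |S| = 3, Hall's condition holds for this subset.

3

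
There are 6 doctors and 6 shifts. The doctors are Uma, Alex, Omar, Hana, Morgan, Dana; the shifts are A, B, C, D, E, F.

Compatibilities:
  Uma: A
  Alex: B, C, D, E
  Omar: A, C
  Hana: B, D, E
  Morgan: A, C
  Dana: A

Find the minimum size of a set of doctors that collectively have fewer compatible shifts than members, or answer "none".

2

Take S = {Uma, Dana}. Its neighbourhood is {A}, so |N(S)| = 1 < |S| = 2.
No single vertex violates Hall's condition since each has at least one neighbour, so 2 is the minimum.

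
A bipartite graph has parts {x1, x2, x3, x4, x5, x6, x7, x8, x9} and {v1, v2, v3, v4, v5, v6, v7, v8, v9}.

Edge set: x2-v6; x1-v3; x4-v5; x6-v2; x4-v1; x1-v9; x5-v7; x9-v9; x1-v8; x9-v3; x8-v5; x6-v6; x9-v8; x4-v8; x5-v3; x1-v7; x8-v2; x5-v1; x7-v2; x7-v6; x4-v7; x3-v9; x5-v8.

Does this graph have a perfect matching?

The set {x2, x6, x7} has only 2 neighbours ({v2, v6}), so by Hall's theorem at most 8 of the 9 left vertices can be matched.
Hence no matching covers every left vertex.

No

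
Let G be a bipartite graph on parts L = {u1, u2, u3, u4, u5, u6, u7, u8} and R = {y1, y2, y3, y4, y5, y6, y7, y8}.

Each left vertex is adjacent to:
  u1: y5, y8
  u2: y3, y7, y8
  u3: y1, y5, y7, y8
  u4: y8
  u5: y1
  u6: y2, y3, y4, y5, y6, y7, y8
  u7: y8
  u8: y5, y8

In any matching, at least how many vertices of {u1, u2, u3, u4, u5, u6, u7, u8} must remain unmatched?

2

For example, pair u1→y5, u2→y3, u3→y7, u4→y8, u5→y1, u6→y6.
The set {u1, u4, u7, u8} has only 2 neighbours ({y5, y8}), so by Hall's theorem at most 6 of the 8 left vertices can be matched.
That matches 6 of the 8, leaving 2 unmatched; no matching can do better.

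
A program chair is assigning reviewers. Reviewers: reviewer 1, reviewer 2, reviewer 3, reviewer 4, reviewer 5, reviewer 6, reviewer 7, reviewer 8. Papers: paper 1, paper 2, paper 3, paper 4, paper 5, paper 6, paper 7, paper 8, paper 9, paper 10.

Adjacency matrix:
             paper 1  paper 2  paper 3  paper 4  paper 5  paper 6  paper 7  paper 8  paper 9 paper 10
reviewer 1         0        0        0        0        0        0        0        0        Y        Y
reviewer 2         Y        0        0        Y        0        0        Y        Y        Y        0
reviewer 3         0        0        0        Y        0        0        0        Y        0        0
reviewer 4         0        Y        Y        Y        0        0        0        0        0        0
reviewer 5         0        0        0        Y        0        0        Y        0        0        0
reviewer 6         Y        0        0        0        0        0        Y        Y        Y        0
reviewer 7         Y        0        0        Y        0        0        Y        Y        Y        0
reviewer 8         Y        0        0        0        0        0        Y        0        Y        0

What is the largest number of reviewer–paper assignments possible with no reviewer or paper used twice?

For example, pair reviewer 1–paper 10, reviewer 2–paper 9, reviewer 3–paper 4, reviewer 4–paper 2, reviewer 5–paper 7, reviewer 6–paper 1, reviewer 7–paper 8.
The set {reviewer 2, reviewer 3, reviewer 5, reviewer 6, reviewer 7, reviewer 8} has only 5 neighbours ({paper 1, paper 4, paper 7, paper 8, paper 9}), so by Hall's theorem at most 7 of the 8 reviewers can be matched.

7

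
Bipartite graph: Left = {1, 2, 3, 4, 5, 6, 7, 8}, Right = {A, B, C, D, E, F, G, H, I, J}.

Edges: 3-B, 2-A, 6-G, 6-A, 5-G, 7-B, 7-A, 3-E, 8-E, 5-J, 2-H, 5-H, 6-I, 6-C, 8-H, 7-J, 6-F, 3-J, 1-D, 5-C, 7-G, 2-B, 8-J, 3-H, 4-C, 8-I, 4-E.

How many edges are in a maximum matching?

For example, pair 1-D, 2-B, 3-H, 4-C, 5-G, 6-A, 7-J, 8-E.
This saturates every left vertex, so 8 is the maximum.

8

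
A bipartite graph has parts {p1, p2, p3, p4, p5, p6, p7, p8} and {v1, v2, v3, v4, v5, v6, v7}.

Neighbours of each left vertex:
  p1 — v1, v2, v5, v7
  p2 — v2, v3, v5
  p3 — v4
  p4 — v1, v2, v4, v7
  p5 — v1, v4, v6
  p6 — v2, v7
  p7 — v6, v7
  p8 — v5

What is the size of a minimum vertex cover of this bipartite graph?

7

A maximum matching has 7 edges (e.g. p1–v5, p2–v3, p3–v4, p4–v7, p5–v1, p6–v2, p7–v6).
By König's theorem the minimum vertex cover has the same size. One such cover is {p2, v1, v2, v4, v5, v6, v7}.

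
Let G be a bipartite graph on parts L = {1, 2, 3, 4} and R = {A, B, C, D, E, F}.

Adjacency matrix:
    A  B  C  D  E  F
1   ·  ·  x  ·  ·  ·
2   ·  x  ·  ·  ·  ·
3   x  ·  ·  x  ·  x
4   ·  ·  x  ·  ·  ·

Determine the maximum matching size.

A valid assignment of size 3: 1-C, 2-B, 3-F.
The set {1, 4} has only 1 neighbour ({C}), so by Hall's theorem at most 3 of the 4 left vertices can be matched.

3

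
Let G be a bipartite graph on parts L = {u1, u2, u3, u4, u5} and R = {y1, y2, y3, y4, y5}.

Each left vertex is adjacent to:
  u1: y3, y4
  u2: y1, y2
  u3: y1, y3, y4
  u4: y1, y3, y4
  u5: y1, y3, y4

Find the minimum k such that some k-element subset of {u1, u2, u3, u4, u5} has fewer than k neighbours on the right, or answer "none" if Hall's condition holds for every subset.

4

Take S = {u1, u3, u4, u5}. Its neighbourhood is {y1, y3, y4}, so |N(S)| = 3 < |S| = 4.
Every subset of size less than 4 has at least as many neighbours as members, so 4 is the minimum.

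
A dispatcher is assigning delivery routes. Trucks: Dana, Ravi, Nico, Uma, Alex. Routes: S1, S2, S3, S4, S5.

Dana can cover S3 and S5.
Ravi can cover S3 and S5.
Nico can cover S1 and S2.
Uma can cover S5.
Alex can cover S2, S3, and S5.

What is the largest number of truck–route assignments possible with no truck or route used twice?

4

One maximum matching: Dana–S5, Ravi–S3, Nico–S1, Alex–S2.
The set {Dana, Ravi, Uma} has only 2 neighbours ({S3, S5}), so by Hall's theorem at most 4 of the 5 trucks can be matched.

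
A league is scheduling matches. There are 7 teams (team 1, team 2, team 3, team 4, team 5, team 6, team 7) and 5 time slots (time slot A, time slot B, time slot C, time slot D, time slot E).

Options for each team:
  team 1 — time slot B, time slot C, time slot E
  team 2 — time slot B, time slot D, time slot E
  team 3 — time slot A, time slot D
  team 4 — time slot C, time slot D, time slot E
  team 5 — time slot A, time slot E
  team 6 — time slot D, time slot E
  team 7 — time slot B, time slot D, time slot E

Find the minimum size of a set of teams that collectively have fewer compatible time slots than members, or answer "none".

5

Take S = {team 1, team 2, team 4, team 6, team 7}. Its neighbourhood is {time slot B, time slot C, time slot D, time slot E}, so |N(S)| = 4 < |S| = 5.
Every subset of size less than 5 has at least as many neighbours as members, so 5 is the minimum.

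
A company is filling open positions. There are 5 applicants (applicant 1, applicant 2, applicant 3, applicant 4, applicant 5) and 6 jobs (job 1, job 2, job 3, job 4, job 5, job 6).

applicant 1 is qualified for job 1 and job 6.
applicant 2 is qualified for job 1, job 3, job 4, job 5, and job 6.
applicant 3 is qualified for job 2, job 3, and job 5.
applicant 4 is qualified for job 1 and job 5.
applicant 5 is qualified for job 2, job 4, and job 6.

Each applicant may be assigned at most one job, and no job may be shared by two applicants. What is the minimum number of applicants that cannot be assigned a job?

One maximum matching: applicant 1-job 6, applicant 2-job 4, applicant 3-job 5, applicant 4-job 1, applicant 5-job 2.
This saturates every applicant, so 5 is the maximum.
That matches 5 of the 5, leaving 0 unmatched; no matching can do better.

0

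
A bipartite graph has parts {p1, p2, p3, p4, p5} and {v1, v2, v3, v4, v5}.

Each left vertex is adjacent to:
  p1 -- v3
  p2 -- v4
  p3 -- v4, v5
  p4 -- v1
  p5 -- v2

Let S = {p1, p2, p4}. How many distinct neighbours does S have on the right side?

3

The union of neighbours of {p1, p2, p4} is {v1, v3, v4}, which has 3 elements.
Since |N(S)| = 3 ≥ |S| = 3, Hall's condition holds for this subset.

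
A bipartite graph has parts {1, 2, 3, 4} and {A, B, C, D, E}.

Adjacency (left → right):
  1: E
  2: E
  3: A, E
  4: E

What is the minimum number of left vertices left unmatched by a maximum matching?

2

A valid assignment of size 2: 1–E, 3–A.
The set {1, 2, 4} has only 1 neighbour ({E}), so by Hall's theorem at most 2 of the 4 left vertices can be matched.
That matches 2 of the 4, leaving 2 unmatched; no matching can do better.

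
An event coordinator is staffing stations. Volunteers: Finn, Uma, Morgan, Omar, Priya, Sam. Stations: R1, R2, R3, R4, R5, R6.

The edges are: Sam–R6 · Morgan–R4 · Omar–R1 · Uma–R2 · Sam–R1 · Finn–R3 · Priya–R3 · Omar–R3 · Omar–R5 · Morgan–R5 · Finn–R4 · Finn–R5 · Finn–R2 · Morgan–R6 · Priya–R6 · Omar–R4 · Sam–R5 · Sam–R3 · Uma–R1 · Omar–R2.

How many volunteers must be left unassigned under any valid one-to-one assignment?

0

A valid assignment of size 6: Finn–R3, Uma–R1, Morgan–R4, Omar–R2, Priya–R6, Sam–R5.
All 6 volunteers are matched, so no larger matching exists.
That matches 6 of the 6, leaving 0 unmatched; no matching can do better.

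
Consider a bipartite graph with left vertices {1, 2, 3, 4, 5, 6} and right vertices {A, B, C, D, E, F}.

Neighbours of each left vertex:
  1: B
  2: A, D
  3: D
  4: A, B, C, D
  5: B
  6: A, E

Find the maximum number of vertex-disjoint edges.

One maximum matching: 1-B, 2-A, 3-D, 4-C, 6-E.
The set {1, 5} has only 1 neighbour ({B}), so by Hall's theorem at most 5 of the 6 left vertices can be matched.

5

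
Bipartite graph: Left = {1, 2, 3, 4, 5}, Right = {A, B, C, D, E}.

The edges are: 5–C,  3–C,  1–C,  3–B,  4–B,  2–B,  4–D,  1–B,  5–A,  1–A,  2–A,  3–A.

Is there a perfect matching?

The set {1, 2, 3, 5} has only 3 neighbours ({A, B, C}), so by Hall's theorem at most 4 of the 5 left vertices can be matched.
Hence no matching covers every left vertex.

No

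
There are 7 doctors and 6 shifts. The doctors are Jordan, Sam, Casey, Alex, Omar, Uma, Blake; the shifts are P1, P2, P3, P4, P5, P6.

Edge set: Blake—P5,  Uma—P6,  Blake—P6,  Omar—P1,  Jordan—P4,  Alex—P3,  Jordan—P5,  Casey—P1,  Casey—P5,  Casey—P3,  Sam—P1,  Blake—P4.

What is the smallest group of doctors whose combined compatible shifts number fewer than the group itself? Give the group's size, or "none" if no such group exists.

Take S = {Sam, Omar}. Its neighbourhood is {P1}, so |N(S)| = 1 < |S| = 2.
No single vertex violates Hall's condition since each has at least one neighbour, so 2 is the minimum.

2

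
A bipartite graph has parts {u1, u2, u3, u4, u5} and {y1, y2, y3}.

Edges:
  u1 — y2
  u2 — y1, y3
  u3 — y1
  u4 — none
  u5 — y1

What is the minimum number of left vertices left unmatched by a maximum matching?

2

For example, pair u1-y2, u2-y3, u3-y1.
The set {u3, u4, u5} has only 1 neighbour ({y1}), so by Hall's theorem at most 3 of the 5 left vertices can be matched.
That matches 3 of the 5, leaving 2 unmatched; no matching can do better.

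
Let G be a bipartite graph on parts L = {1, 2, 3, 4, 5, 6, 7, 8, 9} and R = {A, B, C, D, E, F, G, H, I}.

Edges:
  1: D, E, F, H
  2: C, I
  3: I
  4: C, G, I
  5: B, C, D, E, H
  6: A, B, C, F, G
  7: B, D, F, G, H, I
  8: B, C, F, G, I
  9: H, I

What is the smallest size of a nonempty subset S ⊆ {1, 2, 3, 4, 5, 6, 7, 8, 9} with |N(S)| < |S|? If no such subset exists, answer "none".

A matching saturating every left vertex exists, for instance 1→E, 2→C, 3→I, 4→G, 5→B, 6→A, 7→D, 8→F, 9→H.
By Hall's marriage theorem, this means |N(S)| ≥ |S| for every subset S, so no violating subset exists.

none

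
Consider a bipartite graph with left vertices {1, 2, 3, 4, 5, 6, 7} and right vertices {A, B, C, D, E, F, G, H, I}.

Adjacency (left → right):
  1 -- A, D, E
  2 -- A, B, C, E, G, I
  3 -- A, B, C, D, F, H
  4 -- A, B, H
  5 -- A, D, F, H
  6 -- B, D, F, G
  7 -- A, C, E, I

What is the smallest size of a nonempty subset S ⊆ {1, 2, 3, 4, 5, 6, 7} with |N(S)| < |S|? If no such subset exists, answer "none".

A matching saturating every left vertex exists, for instance 1→E, 2→G, 3→A, 4→H, 5→F, 6→B, 7→I.
By Hall's marriage theorem, this means |N(S)| ≥ |S| for every subset S, so no violating subset exists.

none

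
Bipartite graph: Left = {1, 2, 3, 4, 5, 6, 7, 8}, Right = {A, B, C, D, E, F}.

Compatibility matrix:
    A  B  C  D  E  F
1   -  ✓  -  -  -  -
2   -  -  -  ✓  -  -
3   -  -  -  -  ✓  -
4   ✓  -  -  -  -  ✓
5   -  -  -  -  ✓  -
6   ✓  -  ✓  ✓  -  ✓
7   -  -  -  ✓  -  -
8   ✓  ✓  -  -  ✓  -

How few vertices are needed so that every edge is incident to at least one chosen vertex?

6

A maximum matching has 6 edges (e.g. 1–B, 2–D, 3–E, 4–F, 6–C, 8–A).
By König's theorem the minimum vertex cover has the same size. One such cover is {1, 4, 6, 8, D, E}.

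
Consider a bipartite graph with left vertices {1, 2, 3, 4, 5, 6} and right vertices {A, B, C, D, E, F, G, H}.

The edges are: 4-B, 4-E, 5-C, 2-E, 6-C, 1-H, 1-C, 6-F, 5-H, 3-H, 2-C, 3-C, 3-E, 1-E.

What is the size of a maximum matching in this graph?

5

A valid assignment of size 5: 1–H, 2–C, 3–E, 4–B, 6–F.
The set {1, 2, 3, 5} has only 3 neighbours ({C, E, H}), so by Hall's theorem at most 5 of the 6 left vertices can be matched.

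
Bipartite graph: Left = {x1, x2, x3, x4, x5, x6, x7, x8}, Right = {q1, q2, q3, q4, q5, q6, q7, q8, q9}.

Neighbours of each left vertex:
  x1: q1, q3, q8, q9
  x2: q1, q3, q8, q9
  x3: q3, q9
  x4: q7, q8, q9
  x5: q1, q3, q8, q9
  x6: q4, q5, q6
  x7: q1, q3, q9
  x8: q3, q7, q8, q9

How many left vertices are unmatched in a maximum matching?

A valid assignment of size 6: x1-q1, x2-q3, x3-q9, x4-q7, x5-q8, x6-q6.
The set {x1, x2, x3, x4, x5, x7, x8} has only 5 neighbours ({q1, q3, q7, q8, q9}), so by Hall's theorem at most 6 of the 8 left vertices can be matched.
That matches 6 of the 8, leaving 2 unmatched; no matching can do better.

2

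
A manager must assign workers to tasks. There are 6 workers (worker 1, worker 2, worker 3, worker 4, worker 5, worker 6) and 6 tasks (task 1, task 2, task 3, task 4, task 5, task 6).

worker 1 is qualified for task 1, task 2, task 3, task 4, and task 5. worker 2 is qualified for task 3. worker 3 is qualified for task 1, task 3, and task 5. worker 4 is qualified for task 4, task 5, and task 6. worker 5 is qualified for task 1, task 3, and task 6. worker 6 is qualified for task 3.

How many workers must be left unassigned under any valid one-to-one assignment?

For example, pair worker 1–task 4, worker 2–task 3, worker 3–task 1, worker 4–task 5, worker 5–task 6.
The set {worker 2, worker 6} has only 1 neighbour ({task 3}), so by Hall's theorem at most 5 of the 6 workers can be matched.
That matches 5 of the 6, leaving 1 unmatched; no matching can do better.

1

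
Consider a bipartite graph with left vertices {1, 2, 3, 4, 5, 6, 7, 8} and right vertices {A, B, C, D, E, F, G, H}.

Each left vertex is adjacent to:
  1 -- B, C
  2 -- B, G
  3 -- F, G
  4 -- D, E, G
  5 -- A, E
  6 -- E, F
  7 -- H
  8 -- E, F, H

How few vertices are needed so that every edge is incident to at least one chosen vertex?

A maximum matching has 8 edges (e.g. 1–C, 2–B, 3–G, 4–D, 5–A, 6–F, 7–H, 8–E).
By König's theorem the minimum vertex cover has the same size. One such cover is {1, 2, 3, 4, 5, 6, 7, 8}.

8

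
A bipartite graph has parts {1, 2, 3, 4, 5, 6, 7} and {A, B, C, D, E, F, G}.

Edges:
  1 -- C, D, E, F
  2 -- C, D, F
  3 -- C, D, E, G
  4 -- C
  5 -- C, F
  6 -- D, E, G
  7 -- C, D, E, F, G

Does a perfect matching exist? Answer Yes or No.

The set {1, 2, 3, 4, 5, 6, 7} has only 5 neighbours ({C, D, E, F, G}), so by Hall's theorem at most 5 of the 7 left vertices can be matched.
Hence no matching covers every left vertex.

No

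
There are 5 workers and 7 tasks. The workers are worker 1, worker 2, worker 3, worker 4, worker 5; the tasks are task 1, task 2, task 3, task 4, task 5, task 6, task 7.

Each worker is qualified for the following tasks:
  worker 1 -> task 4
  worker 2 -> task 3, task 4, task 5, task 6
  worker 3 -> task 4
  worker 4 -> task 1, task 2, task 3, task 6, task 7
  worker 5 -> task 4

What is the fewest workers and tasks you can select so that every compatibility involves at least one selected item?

A maximum matching has 3 edges (e.g. worker 1–task 4, worker 2–task 6, worker 4–task 1).
By König's theorem the minimum vertex cover has the same size. One such cover is {worker 2, worker 4, task 4}.

3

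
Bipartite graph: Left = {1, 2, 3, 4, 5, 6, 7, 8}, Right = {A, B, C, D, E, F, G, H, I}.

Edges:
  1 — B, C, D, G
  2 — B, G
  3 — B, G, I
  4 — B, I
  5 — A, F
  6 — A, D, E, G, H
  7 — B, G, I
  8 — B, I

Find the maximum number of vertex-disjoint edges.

For example, pair 1-C, 2-G, 3-I, 4-B, 5-F, 6-A.
The set {2, 3, 4, 7, 8} has only 3 neighbours ({B, G, I}), so by Hall's theorem at most 6 of the 8 left vertices can be matched.

6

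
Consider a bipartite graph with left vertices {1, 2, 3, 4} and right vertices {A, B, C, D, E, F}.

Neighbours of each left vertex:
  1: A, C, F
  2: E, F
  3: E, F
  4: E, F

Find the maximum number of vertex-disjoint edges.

A valid assignment of size 3: 1-C, 2-F, 3-E.
The set {2, 3, 4} has only 2 neighbours ({E, F}), so by Hall's theorem at most 3 of the 4 left vertices can be matched.

3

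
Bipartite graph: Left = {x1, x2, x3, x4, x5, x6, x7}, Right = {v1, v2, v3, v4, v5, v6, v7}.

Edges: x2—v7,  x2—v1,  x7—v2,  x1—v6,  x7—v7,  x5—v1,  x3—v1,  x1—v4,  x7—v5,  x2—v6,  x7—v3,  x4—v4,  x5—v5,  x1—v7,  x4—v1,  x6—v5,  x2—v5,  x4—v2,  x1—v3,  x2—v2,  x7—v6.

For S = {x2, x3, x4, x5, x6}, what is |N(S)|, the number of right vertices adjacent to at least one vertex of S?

The union of neighbours of {x2, x3, x4, x5, x6} is {v1, v2, v4, v5, v6, v7}, which has 6 elements.
Since |N(S)| = 6 ≥ |S| = 5, Hall's condition holds for this subset.

6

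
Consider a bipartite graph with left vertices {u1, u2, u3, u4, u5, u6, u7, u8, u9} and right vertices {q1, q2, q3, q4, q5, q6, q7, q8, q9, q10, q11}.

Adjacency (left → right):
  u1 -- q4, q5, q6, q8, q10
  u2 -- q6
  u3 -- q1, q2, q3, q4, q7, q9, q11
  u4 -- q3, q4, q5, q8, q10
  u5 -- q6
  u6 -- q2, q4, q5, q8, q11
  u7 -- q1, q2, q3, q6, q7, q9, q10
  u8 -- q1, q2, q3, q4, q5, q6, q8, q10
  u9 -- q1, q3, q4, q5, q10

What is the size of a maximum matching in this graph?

8

One maximum matching: u1–q10, u2–q6, u3–q9, u4–q8, u6–q11, u7–q7, u8–q1, u9–q4.
The set {u2, u5} has only 1 neighbour ({q6}), so by Hall's theorem at most 8 of the 9 left vertices can be matched.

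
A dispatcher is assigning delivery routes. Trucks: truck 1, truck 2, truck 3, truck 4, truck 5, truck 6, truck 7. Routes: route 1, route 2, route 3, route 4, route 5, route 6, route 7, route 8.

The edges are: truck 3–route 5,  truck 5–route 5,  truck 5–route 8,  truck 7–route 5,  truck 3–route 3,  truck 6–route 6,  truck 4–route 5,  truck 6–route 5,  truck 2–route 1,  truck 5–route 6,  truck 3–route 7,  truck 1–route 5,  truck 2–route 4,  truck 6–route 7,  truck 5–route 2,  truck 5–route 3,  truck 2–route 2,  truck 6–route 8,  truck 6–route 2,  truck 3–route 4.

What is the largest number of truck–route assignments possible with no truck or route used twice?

A valid assignment of size 5: truck 1–route 5, truck 2–route 4, truck 3–route 7, truck 5–route 3, truck 6–route 2.
The set {truck 1, truck 4, truck 7} has only 1 neighbour ({route 5}), so by Hall's theorem at most 5 of the 7 trucks can be matched.

5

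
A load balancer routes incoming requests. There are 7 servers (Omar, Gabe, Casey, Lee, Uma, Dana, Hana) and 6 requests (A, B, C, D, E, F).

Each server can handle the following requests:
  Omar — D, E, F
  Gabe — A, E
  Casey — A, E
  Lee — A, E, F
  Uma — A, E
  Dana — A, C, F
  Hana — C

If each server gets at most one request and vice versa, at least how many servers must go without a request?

One maximum matching: Omar-D, Gabe-A, Casey-E, Lee-F, Dana-C.
The set {Gabe, Casey, Lee, Uma, Dana, Hana} has only 4 neighbours ({A, C, E, F}), so by Hall's theorem at most 5 of the 7 servers can be matched.
That matches 5 of the 7, leaving 2 unmatched; no matching can do better.

2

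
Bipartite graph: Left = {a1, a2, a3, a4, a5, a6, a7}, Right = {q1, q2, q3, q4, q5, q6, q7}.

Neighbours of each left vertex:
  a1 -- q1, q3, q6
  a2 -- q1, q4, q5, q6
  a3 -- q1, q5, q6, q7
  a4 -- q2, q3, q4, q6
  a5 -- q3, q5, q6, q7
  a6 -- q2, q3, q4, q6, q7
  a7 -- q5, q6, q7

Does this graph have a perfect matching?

For example, pair a1-q3, a2-q5, a3-q1, a4-q2, a5-q6, a6-q4, a7-q7.
All 7 left vertices are covered.

Yes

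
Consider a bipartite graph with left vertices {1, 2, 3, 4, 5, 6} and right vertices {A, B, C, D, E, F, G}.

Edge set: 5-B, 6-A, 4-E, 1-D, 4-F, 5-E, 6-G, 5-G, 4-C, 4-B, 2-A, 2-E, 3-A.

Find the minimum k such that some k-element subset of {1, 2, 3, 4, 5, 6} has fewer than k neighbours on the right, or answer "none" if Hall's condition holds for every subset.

none

A matching saturating every left vertex exists, for instance 1→D, 2→E, 3→A, 4→C, 5→B, 6→G.
By Hall's marriage theorem, this means |N(S)| ≥ |S| for every subset S, so no violating subset exists.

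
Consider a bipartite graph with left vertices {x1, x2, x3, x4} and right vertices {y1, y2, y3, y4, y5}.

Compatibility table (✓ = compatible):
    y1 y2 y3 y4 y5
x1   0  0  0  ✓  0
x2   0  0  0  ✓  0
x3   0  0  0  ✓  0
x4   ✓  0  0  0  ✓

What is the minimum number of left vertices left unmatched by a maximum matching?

2

For example, pair x1→y4, x4→y1.
The set {x1, x2, x3} has only 1 neighbour ({y4}), so by Hall's theorem at most 2 of the 4 left vertices can be matched.
That matches 2 of the 4, leaving 2 unmatched; no matching can do better.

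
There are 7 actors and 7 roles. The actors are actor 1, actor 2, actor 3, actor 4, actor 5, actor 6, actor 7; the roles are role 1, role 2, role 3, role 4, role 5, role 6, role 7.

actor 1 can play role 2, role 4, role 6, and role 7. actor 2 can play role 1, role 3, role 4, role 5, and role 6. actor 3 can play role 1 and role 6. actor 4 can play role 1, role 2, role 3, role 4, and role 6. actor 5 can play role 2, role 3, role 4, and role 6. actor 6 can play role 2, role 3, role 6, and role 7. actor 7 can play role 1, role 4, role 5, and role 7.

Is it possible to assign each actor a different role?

Yes

For example, pair actor 1-role 2, actor 2-role 1, actor 3-role 6, actor 4-role 3, actor 5-role 4, actor 6-role 7, actor 7-role 5.
All 7 actors are covered.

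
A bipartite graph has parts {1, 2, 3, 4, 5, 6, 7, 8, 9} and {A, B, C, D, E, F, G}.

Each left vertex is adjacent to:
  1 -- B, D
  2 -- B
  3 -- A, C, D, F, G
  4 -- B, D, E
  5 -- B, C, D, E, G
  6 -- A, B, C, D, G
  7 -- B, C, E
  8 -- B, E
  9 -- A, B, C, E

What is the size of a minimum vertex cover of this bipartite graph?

A maximum matching has 7 edges (e.g. 1–D, 2–B, 3–F, 4–E, 5–G, 6–A, 7–C).
By König's theorem the minimum vertex cover has the same size. One such cover is {3, A, B, C, D, E, G}.

7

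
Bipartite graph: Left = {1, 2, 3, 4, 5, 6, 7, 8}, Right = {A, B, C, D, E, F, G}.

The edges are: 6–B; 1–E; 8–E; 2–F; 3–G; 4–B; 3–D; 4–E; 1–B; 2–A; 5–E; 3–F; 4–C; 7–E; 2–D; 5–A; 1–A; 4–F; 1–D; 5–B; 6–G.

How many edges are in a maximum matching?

7

For example, pair 1–A, 2–D, 3–F, 4–C, 5–B, 6–G, 7–E.
The set {7, 8} has only 1 neighbour ({E}), so by Hall's theorem at most 7 of the 8 left vertices can be matched.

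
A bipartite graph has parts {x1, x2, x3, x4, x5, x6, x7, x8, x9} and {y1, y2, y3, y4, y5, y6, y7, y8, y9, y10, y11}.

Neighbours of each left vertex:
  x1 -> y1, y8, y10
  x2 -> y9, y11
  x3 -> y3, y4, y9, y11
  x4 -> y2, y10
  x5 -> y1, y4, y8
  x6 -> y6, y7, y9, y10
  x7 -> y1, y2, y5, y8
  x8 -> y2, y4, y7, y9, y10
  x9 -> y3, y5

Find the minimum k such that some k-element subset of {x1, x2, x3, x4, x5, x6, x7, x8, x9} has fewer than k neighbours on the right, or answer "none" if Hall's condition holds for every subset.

A matching saturating every left vertex exists, for instance x1→y10, x2→y11, x3→y4, x4→y2, x5→y1, x6→y7, x7→y5, x8→y9, x9→y3.
By Hall's marriage theorem, this means |N(S)| ≥ |S| for every subset S, so no violating subset exists.

none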